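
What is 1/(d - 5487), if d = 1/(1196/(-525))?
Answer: -1196/6562977 ≈ -0.00018223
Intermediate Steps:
d = -525/1196 (d = 1/(1196*(-1/525)) = 1/(-1196/525) = -525/1196 ≈ -0.43896)
1/(d - 5487) = 1/(-525/1196 - 5487) = 1/(-6562977/1196) = -1196/6562977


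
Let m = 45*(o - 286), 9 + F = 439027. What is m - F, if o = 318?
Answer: -437578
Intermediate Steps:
F = 439018 (F = -9 + 439027 = 439018)
m = 1440 (m = 45*(318 - 286) = 45*32 = 1440)
m - F = 1440 - 1*439018 = 1440 - 439018 = -437578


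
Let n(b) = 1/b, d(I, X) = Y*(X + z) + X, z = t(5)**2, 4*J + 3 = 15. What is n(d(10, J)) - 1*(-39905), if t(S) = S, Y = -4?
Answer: 4349644/109 ≈ 39905.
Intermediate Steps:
J = 3 (J = -3/4 + (1/4)*15 = -3/4 + 15/4 = 3)
z = 25 (z = 5**2 = 25)
d(I, X) = -100 - 3*X (d(I, X) = -4*(X + 25) + X = -4*(25 + X) + X = (-100 - 4*X) + X = -100 - 3*X)
n(d(10, J)) - 1*(-39905) = 1/(-100 - 3*3) - 1*(-39905) = 1/(-100 - 9) + 39905 = 1/(-109) + 39905 = -1/109 + 39905 = 4349644/109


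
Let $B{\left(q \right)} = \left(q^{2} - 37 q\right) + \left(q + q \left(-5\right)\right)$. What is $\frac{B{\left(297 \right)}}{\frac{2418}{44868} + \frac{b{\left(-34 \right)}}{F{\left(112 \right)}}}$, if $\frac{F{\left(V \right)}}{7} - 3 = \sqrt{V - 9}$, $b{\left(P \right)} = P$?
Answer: $- \frac{227285092446720}{3310697461} - \frac{56217533611008 \sqrt{103}}{3310697461} \approx -2.4099 \cdot 10^{5}$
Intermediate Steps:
$B{\left(q \right)} = q^{2} - 41 q$ ($B{\left(q \right)} = \left(q^{2} - 37 q\right) + \left(q - 5 q\right) = \left(q^{2} - 37 q\right) - 4 q = q^{2} - 41 q$)
$F{\left(V \right)} = 21 + 7 \sqrt{-9 + V}$ ($F{\left(V \right)} = 21 + 7 \sqrt{V - 9} = 21 + 7 \sqrt{-9 + V}$)
$\frac{B{\left(297 \right)}}{\frac{2418}{44868} + \frac{b{\left(-34 \right)}}{F{\left(112 \right)}}} = \frac{297 \left(-41 + 297\right)}{\frac{2418}{44868} - \frac{34}{21 + 7 \sqrt{-9 + 112}}} = \frac{297 \cdot 256}{2418 \cdot \frac{1}{44868} - \frac{34}{21 + 7 \sqrt{103}}} = \frac{76032}{\frac{403}{7478} - \frac{34}{21 + 7 \sqrt{103}}}$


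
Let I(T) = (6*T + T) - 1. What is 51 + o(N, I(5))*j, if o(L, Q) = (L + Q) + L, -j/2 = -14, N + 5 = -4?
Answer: 499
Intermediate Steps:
N = -9 (N = -5 - 4 = -9)
j = 28 (j = -2*(-14) = 28)
I(T) = -1 + 7*T (I(T) = 7*T - 1 = -1 + 7*T)
o(L, Q) = Q + 2*L
51 + o(N, I(5))*j = 51 + ((-1 + 7*5) + 2*(-9))*28 = 51 + ((-1 + 35) - 18)*28 = 51 + (34 - 18)*28 = 51 + 16*28 = 51 + 448 = 499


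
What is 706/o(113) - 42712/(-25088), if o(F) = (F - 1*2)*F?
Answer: 69181093/39334848 ≈ 1.7588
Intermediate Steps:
o(F) = F*(-2 + F) (o(F) = (F - 2)*F = (-2 + F)*F = F*(-2 + F))
706/o(113) - 42712/(-25088) = 706/((113*(-2 + 113))) - 42712/(-25088) = 706/((113*111)) - 42712*(-1/25088) = 706/12543 + 5339/3136 = 69181093/39334848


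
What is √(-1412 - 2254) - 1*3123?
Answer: -3123 + I*√3666 ≈ -3123.0 + 60.547*I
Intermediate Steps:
√(-1412 - 2254) - 1*3123 = √(-3666) - 3123 = I*√3666 - 3123 = -3123 + I*√3666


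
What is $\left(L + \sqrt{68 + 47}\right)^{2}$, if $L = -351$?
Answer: $\left(351 - \sqrt{115}\right)^{2} \approx 1.1579 \cdot 10^{5}$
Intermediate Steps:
$\left(L + \sqrt{68 + 47}\right)^{2} = \left(-351 + \sqrt{68 + 47}\right)^{2} = \left(-351 + \sqrt{115}\right)^{2}$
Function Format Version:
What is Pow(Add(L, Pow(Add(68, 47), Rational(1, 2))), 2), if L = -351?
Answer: Pow(Add(351, Mul(-1, Pow(115, Rational(1, 2)))), 2) ≈ 1.1579e+5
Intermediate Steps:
Pow(Add(L, Pow(Add(68, 47), Rational(1, 2))), 2) = Pow(Add(-351, Pow(Add(68, 47), Rational(1, 2))), 2) = Pow(Add(-351, Pow(115, Rational(1, 2))), 2)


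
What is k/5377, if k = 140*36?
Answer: 5040/5377 ≈ 0.93733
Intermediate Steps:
k = 5040
k/5377 = 5040/5377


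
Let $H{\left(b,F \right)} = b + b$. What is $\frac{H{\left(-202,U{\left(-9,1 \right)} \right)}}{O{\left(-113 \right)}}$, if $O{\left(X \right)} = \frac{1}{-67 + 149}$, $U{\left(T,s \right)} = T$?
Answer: $-33128$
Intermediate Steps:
$O{\left(X \right)} = \frac{1}{82}$
$H{\left(b,F \right)} = 2 b$
$\frac{H{\left(-202,U{\left(-9,1 \right)} \right)}}{O{\left(-113 \right)}} = 2 \left(-202\right) \frac{1}{\frac{1}{82}} = \left(-404\right) 82 = -33128$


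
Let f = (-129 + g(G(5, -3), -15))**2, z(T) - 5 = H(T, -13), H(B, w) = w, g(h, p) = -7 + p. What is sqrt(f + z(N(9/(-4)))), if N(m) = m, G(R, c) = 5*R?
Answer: sqrt(22793) ≈ 150.97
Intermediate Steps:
z(T) = -8 (z(T) = 5 - 13 = -8)
f = 22801 (f = (-129 + (-7 - 15))**2 = (-129 - 22)**2 = (-151)**2 = 22801)
sqrt(f + z(N(9/(-4)))) = sqrt(22801 - 8) = sqrt(22793)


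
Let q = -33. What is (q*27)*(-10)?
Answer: 8910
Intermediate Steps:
(q*27)*(-10) = -33*27*(-10) = -891*(-10) = 8910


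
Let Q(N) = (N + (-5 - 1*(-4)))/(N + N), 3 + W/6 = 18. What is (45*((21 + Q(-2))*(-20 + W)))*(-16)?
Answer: -1096200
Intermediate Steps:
W = 90 (W = -18 + 6*18 = -18 + 108 = 90)
Q(N) = (-1 + N)/(2*N) (Q(N) = (N + (-5 + 4))/((2*N)) = (N - 1)*(1/(2*N)) = (-1 + N)*(1/(2*N)) = (-1 + N)/(2*N))
(45*((21 + Q(-2))*(-20 + W)))*(-16) = (45*((21 + (½)*(-1 - 2)/(-2))*(-20 + 90)))*(-16) = (45*((21 + (½)*(-½)*(-3))*70))*(-16) = (45*((21 + ¾)*70))*(-16) = (45*((87/4)*70))*(-16) = (45*(3045/2))*(-16) = (137025/2)*(-16) = -1096200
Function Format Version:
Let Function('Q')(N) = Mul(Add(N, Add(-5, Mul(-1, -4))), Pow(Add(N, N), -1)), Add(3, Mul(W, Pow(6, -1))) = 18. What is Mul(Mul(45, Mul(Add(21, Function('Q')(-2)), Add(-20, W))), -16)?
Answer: -1096200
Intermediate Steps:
W = 90 (W = Add(-18, Mul(6, 18)) = Add(-18, 108) = 90)
Function('Q')(N) = Mul(Rational(1, 2), Pow(N, -1), Add(-1, N)) (Function('Q')(N) = Mul(Add(N, Add(-5, 4)), Pow(Mul(2, N), -1)) = Mul(Add(N, -1), Mul(Rational(1, 2), Pow(N, -1))) = Mul(Add(-1, N), Mul(Rational(1, 2), Pow(N, -1))) = Mul(Rational(1, 2), Pow(N, -1), Add(-1, N)))
Mul(Mul(45, Mul(Add(21, Function('Q')(-2)), Add(-20, W))), -16) = Mul(Mul(45, Mul(Add(21, Mul(Rational(1, 2), Pow(-2, -1), Add(-1, -2))), Add(-20, 90))), -16) = Mul(Mul(45, Mul(Add(21, Mul(Rational(1, 2), Rational(-1, 2), -3)), 70)), -16) = Mul(Mul(45, Mul(Add(21, Rational(3, 4)), 70)), -16) = Mul(Mul(45, Mul(Rational(87, 4), 70)), -16) = Mul(Mul(45, Rational(3045, 2)), -16) = Mul(Rational(137025, 2), -16) = -1096200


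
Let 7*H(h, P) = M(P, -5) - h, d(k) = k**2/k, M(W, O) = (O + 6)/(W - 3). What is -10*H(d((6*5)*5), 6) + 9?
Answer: 4679/21 ≈ 222.81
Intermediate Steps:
M(W, O) = (6 + O)/(-3 + W)
d(k) = k
H(h, P) = -h/7 + 1/(7*(-3 + P)) (H(h, P) = ((6 - 5)/(-3 + P) - h)/7 = (1/(-3 + P) - h)/7 = -h/7 + 1/(7*(-3 + P)))
-10*H(d((6*5)*5), 6) + 9 = -10*(1 - (6*5)*5*(-3 + 6))/(7*(-3 + 6)) + 9 = -10*(1 - 1*30*5*3)/(7*3) + 9 = -10*(1 - 1*150*3)/(7*3) + 9 = -10*(1 - 450)/(7*3) + 9 = -10*(-449)/(7*3) + 9 = -10*(-449/21) + 9 = 4490/21 + 9 = 4679/21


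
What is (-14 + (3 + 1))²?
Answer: 100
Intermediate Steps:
(-14 + (3 + 1))² = (-14 + 4)² = (-10)² = 100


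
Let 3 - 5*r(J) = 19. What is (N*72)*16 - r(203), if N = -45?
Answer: -259184/5 ≈ -51837.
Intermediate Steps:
r(J) = -16/5 (r(J) = 3/5 - 1/5*19 = 3/5 - 19/5 = -16/5)
(N*72)*16 - r(203) = -45*72*16 - 1*(-16/5) = -3240*16 + 16/5 = -51840 + 16/5 = -259184/5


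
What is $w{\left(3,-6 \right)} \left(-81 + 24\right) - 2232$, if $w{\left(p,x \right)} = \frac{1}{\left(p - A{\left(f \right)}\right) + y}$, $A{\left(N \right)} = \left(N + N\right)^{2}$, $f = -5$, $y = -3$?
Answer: $- \frac{223143}{100} \approx -2231.4$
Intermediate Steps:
$A{\left(N \right)} = 4 N^{2}$ ($A{\left(N \right)} = \left(2 N\right)^{2} = 4 N^{2}$)
$w{\left(p,x \right)} = \frac{1}{-103 + p}$ ($w{\left(p,x \right)} = \frac{1}{\left(p - 4 \left(-5\right)^{2}\right) - 3} = \frac{1}{\left(p - 4 \cdot 25\right) - 3} = \frac{1}{\left(p - 100\right) - 3} = \frac{1}{\left(-100 + p\right) - 3} = \frac{1}{-103 + p}$)
$w{\left(3,-6 \right)} \left(-81 + 24\right) - 2232 = \frac{-81 + 24}{-103 + 3} - 2232 = \frac{1}{-100} \left(-57\right) - 2232 = \left(- \frac{1}{100}\right) \left(-57\right) - 2232 = \frac{57}{100} - 2232 = - \frac{223143}{100}$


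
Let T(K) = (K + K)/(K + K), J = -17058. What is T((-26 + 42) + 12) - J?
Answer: 17059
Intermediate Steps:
T(K) = 1 (T(K) = (2*K)/((2*K)) = (2*K)*(1/(2*K)) = 1)
T((-26 + 42) + 12) - J = 1 - 1*(-17058) = 1 + 17058 = 17059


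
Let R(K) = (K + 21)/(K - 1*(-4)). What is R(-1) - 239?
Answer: -697/3 ≈ -232.33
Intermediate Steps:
R(K) = (21 + K)/(4 + K) (R(K) = (21 + K)/(K + 4) = (21 + K)/(4 + K))
R(-1) - 239 = (21 - 1)/(4 - 1) - 239 = 20/3 - 239 = -697/3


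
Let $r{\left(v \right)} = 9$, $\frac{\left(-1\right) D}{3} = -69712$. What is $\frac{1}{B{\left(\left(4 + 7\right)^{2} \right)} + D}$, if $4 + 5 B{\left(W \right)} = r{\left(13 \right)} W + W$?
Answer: $\frac{5}{1046886} \approx 4.7761 \cdot 10^{-6}$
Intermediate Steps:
$D = 209136$ ($D = \left(-3\right) \left(-69712\right) = 209136$)
$B{\left(W \right)} = - \frac{4}{5} + 2 W$ ($B{\left(W \right)} = - \frac{4}{5} + \frac{9 W + W}{5} = - \frac{4}{5} + \frac{10 W}{5} = - \frac{4}{5} + 2 W$)
$\frac{1}{B{\left(\left(4 + 7\right)^{2} \right)} + D} = \frac{1}{\left(- \frac{4}{5} + 2 \left(4 + 7\right)^{2}\right) + 209136} = \frac{1}{\left(- \frac{4}{5} + 2 \cdot 11^{2}\right) + 209136} = \frac{1}{\left(- \frac{4}{5} + 2 \cdot 121\right) + 209136} = \frac{1}{\left(- \frac{4}{5} + 242\right) + 209136} = \frac{1}{\frac{1206}{5} + 209136} = \frac{1}{\frac{1046886}{5}} = \frac{5}{1046886}$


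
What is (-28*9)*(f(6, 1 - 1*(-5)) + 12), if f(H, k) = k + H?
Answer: -6048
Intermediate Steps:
f(H, k) = H + k
(-28*9)*(f(6, 1 - 1*(-5)) + 12) = (-28*9)*((6 + (1 - 1*(-5))) + 12) = -252*((6 + (1 + 5)) + 12) = -252*((6 + 6) + 12) = -252*(12 + 12) = -252*24 = -6048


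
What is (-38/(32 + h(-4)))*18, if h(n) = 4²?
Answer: -57/4 ≈ -14.250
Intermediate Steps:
h(n) = 16
(-38/(32 + h(-4)))*18 = (-38/(32 + 16))*18 = (-38/48)*18 = ((1/48)*(-38))*18 = -19/24*18 = -57/4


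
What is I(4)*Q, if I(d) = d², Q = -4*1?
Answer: -64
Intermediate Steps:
Q = -4
I(4)*Q = 4²*(-4) = 16*(-4) = -64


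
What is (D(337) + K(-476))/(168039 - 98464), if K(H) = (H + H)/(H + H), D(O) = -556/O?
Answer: -219/23446775 ≈ -9.3403e-6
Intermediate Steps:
K(H) = 1 (K(H) = (2*H)/((2*H)) = (2*H)*(1/(2*H)) = 1)
(D(337) + K(-476))/(168039 - 98464) = (-556/337 + 1)/(168039 - 98464) = (-556*1/337 + 1)/69575 = (-556/337 + 1)*(1/69575) = -219/337*1/69575 = -219/23446775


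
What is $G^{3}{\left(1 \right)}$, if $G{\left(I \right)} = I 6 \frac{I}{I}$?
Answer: $216$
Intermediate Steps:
$G{\left(I \right)} = 6 I$ ($G{\left(I \right)} = 6 I 1 = 6 I$)
$G^{3}{\left(1 \right)} = \left(6 \cdot 1\right)^{3} = 6^{3} = 216$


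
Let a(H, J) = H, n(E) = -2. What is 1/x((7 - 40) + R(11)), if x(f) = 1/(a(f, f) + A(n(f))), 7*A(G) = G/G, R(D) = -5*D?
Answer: -615/7 ≈ -87.857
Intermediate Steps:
A(G) = ⅐ (A(G) = (G/G)/7 = (⅐)*1 = ⅐)
x(f) = 1/(⅐ + f) (x(f) = 1/(f + ⅐) = 1/(⅐ + f))
1/x((7 - 40) + R(11)) = 1/(7/(1 + 7*((7 - 40) - 5*11))) = 1/(7/(1 + 7*(-33 - 55))) = 1/(7/(1 + 7*(-88))) = 1/(7/(1 - 616)) = 1/(7/(-615)) = 1/(7*(-1/615)) = 1/(-7/615) = -615/7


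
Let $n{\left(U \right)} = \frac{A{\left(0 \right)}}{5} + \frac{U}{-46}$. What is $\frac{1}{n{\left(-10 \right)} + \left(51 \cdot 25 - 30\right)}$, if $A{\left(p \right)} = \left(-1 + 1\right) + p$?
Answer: $\frac{23}{28640} \approx 0.00080307$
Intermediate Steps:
$A{\left(p \right)} = p$ ($A{\left(p \right)} = 0 + p = p$)
$n{\left(U \right)} = - \frac{U}{46}$ ($n{\left(U \right)} = \frac{0}{5} + \frac{U}{-46} = 0 \cdot \frac{1}{5} + U \left(- \frac{1}{46}\right) = 0 - \frac{U}{46} = - \frac{U}{46}$)
$\frac{1}{n{\left(-10 \right)} + \left(51 \cdot 25 - 30\right)} = \frac{1}{\left(- \frac{1}{46}\right) \left(-10\right) + \left(51 \cdot 25 - 30\right)} = \frac{1}{\frac{5}{23} + \left(1275 - 30\right)} = \frac{1}{\frac{5}{23} + 1245} = \frac{1}{\frac{28640}{23}} = \frac{23}{28640}$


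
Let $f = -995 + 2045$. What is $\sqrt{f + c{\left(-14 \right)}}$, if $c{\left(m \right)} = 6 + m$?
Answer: $\sqrt{1042} \approx 32.28$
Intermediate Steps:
$f = 1050$
$\sqrt{f + c{\left(-14 \right)}} = \sqrt{1050 + \left(6 - 14\right)} = \sqrt{1050 - 8} = \sqrt{1042}$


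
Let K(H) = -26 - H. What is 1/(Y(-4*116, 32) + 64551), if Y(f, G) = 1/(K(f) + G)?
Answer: 470/30338971 ≈ 1.5492e-5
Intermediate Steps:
Y(f, G) = 1/(-26 + G - f) (Y(f, G) = 1/((-26 - f) + G) = 1/(-26 + G - f))
1/(Y(-4*116, 32) + 64551) = 1/(-1/(26 - 4*116 - 1*32) + 64551) = 1/(-1/(26 - 464 - 32) + 64551) = 1/(-1/(-470) + 64551) = 1/(-1*(-1/470) + 64551) = 1/(1/470 + 64551) = 1/(30338971/470) = 470/30338971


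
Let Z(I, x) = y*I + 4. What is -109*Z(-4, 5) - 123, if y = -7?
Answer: -3611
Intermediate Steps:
Z(I, x) = 4 - 7*I (Z(I, x) = -7*I + 4 = 4 - 7*I)
-109*Z(-4, 5) - 123 = -109*(4 - 7*(-4)) - 123 = -109*(4 + 28) - 123 = -109*32 - 123 = -3488 - 123 = -3611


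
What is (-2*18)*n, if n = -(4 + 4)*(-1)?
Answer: -288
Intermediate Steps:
n = 8 (n = -1*8*(-1) = -8*(-1) = 8)
(-2*18)*n = -2*18*8 = -36*8 = -288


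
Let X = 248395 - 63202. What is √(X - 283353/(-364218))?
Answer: √2729648289027454/121406 ≈ 430.34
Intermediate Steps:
X = 185193
√(X - 283353/(-364218)) = √(185193 - 283353/(-364218)) = √(185193 - 283353*(-1/364218)) = √(185193 + 94451/121406) = √(22483635809/121406) = √2729648289027454/121406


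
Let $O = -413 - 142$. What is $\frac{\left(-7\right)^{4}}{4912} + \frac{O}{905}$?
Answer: $- \frac{110651}{889072} \approx -0.12446$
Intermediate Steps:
$O = -555$
$\frac{\left(-7\right)^{4}}{4912} + \frac{O}{905} = \frac{\left(-7\right)^{4}}{4912} - \frac{555}{905} = 2401 \cdot \frac{1}{4912} - \frac{111}{181} = \frac{2401}{4912} - \frac{111}{181} = - \frac{110651}{889072}$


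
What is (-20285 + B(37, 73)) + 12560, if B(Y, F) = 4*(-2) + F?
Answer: -7660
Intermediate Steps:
B(Y, F) = -8 + F
(-20285 + B(37, 73)) + 12560 = (-20285 + (-8 + 73)) + 12560 = (-20285 + 65) + 12560 = -20220 + 12560 = -7660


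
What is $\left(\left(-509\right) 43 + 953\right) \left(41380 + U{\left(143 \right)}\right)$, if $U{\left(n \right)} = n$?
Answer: $-869242482$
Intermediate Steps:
$\left(\left(-509\right) 43 + 953\right) \left(41380 + U{\left(143 \right)}\right) = \left(\left(-509\right) 43 + 953\right) \left(41380 + 143\right) = \left(-21887 + 953\right) 41523 = \left(-20934\right) 41523 = -869242482$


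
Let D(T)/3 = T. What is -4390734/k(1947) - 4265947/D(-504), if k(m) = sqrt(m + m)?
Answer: 609421/216 - 731789*sqrt(3894)/649 ≈ -67541.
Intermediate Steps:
k(m) = sqrt(2)*sqrt(m) (k(m) = sqrt(2*m) = sqrt(2)*sqrt(m))
D(T) = 3*T
-4390734/k(1947) - 4265947/D(-504) = -4390734*sqrt(3894)/3894 - 4265947/(3*(-504)) = -4390734*sqrt(3894)/3894 - 4265947/(-1512) = -731789*sqrt(3894)/649 - 4265947*(-1/1512) = -731789*sqrt(3894)/649 + 609421/216 = 609421/216 - 731789*sqrt(3894)/649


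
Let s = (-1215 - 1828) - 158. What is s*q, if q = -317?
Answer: 1014717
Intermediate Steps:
s = -3201 (s = -3043 - 158 = -3201)
s*q = -3201*(-317) = 1014717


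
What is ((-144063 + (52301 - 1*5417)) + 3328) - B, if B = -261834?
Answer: 167983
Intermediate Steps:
((-144063 + (52301 - 1*5417)) + 3328) - B = ((-144063 + (52301 - 1*5417)) + 3328) - 1*(-261834) = ((-144063 + (52301 - 5417)) + 3328) + 261834 = ((-144063 + 46884) + 3328) + 261834 = (-97179 + 3328) + 261834 = -93851 + 261834 = 167983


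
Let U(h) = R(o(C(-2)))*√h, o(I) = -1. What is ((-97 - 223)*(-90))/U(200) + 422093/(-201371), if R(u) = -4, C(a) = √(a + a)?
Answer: -422093/201371 - 360*√2 ≈ -511.21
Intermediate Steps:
C(a) = √2*√a (C(a) = √(2*a) = √2*√a)
U(h) = -4*√h
((-97 - 223)*(-90))/U(200) + 422093/(-201371) = ((-97 - 223)*(-90))/((-40*√2)) + 422093/(-201371) = (-320*(-90))/((-40*√2)) + 422093*(-1/201371) = 28800/((-40*√2)) - 422093/201371 = 28800*(-√2/80) - 422093/201371 = -360*√2 - 422093/201371 = -422093/201371 - 360*√2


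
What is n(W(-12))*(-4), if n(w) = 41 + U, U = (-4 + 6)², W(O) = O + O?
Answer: -180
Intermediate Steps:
W(O) = 2*O
U = 4 (U = 2² = 4)
n(w) = 45 (n(w) = 41 + 4 = 45)
n(W(-12))*(-4) = 45*(-4) = -180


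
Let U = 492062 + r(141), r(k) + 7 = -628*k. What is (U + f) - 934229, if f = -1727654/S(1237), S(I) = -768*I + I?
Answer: -503536160784/948779 ≈ -5.3072e+5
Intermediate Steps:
r(k) = -7 - 628*k
S(I) = -767*I
U = 403507 (U = 492062 + (-7 - 628*141) = 492062 + (-7 - 88548) = 492062 - 88555 = 403507)
f = 1727654/948779 (f = -1727654/((-767*1237)) = -1727654/(-948779) = -1727654*(-1/948779) = 1727654/948779 ≈ 1.8209)
(U + f) - 934229 = (403507 + 1727654/948779) - 934229 = 382840695607/948779 - 934229 = -503536160784/948779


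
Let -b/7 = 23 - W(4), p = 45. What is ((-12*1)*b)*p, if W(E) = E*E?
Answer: 26460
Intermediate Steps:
W(E) = E**2
b = -49 (b = -7*(23 - 1*4**2) = -7*(23 - 1*16) = -7*(23 - 16) = -7*7 = -49)
((-12*1)*b)*p = (-12*1*(-49))*45 = -12*(-49)*45 = 588*45 = 26460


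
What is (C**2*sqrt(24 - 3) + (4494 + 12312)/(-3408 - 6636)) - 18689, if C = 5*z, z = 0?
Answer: -31288187/1674 ≈ -18691.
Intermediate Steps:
C = 0 (C = 5*0 = 0)
(C**2*sqrt(24 - 3) + (4494 + 12312)/(-3408 - 6636)) - 18689 = (0**2*sqrt(24 - 3) + (4494 + 12312)/(-3408 - 6636)) - 18689 = (0*sqrt(21) + 16806/(-10044)) - 18689 = (0 + 16806*(-1/10044)) - 18689 = (0 - 2801/1674) - 18689 = -2801/1674 - 18689 = -31288187/1674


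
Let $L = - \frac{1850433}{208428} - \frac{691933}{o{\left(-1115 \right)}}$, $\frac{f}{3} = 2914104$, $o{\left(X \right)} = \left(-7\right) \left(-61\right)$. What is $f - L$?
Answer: $\frac{259399966970029}{29666252} \approx 8.7439 \cdot 10^{6}$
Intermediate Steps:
$o{\left(X \right)} = 427$
$f = 8742312$ ($f = 3 \cdot 2914104 = 8742312$)
$L = - \frac{48336115405}{29666252}$ ($L = - \frac{1850433}{208428} - \frac{691933}{427} = \left(-1850433\right) \frac{1}{208428} - \frac{691933}{427} = - \frac{616811}{69476} - \frac{691933}{427} = - \frac{48336115405}{29666252} \approx -1629.3$)
$f - L = 8742312 - - \frac{48336115405}{29666252} = 8742312 + \frac{48336115405}{29666252} = \frac{259399966970029}{29666252}$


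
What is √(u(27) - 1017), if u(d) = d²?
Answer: 12*I*√2 ≈ 16.971*I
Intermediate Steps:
√(u(27) - 1017) = √(27² - 1017) = √(729 - 1017) = √(-288) = 12*I*√2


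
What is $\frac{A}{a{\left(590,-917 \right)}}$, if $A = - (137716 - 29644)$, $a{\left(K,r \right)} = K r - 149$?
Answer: $\frac{12008}{60131} \approx 0.1997$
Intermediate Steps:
$a{\left(K,r \right)} = -149 + K r$
$A = -108072$ ($A = \left(-1\right) 108072 = -108072$)
$\frac{A}{a{\left(590,-917 \right)}} = - \frac{108072}{-149 + 590 \left(-917\right)} = - \frac{108072}{-149 - 541030} = - \frac{108072}{-541179} = \left(-108072\right) \left(- \frac{1}{541179}\right) = \frac{12008}{60131}$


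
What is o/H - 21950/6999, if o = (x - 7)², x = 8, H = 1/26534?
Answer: 185689516/6999 ≈ 26531.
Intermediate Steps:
H = 1/26534 ≈ 3.7687e-5
o = 1 (o = (8 - 7)² = 1² = 1)
o/H - 21950/6999 = 1/(1/26534) - 21950/6999 = 1*26534 - 21950*1/6999 = 26534 - 21950/6999 = 185689516/6999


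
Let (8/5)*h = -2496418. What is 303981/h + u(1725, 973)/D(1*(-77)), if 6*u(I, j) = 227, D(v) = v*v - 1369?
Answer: -1274038537/6830199648 ≈ -0.18653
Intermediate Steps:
h = -6241045/4 (h = (5/8)*(-2496418) = -6241045/4 ≈ -1.5603e+6)
D(v) = -1369 + v² (D(v) = v² - 1369 = -1369 + v²)
u(I, j) = 227/6 (u(I, j) = (⅙)*227 = 227/6)
303981/h + u(1725, 973)/D(1*(-77)) = 303981/(-6241045/4) + 227/(6*(-1369 + (1*(-77))²)) = 303981*(-4/6241045) + 227/(6*(-1369 + (-77)²)) = -1215924/6241045 + 227/(6*(-1369 + 5929)) = -1215924/6241045 + (227/6)/4560 = -1215924/6241045 + (227/6)*(1/4560) = -1215924/6241045 + 227/27360 = -1274038537/6830199648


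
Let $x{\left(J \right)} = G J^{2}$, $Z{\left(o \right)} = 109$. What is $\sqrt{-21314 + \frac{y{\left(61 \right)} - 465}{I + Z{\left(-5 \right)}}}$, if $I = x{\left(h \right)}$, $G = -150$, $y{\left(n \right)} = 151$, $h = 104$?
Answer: $\frac{2 i \sqrt{14023695843186865}}{1622291} \approx 145.99 i$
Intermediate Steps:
$x{\left(J \right)} = - 150 J^{2}$
$I = -1622400$ ($I = - 150 \cdot 104^{2} = \left(-150\right) 10816 = -1622400$)
$\sqrt{-21314 + \frac{y{\left(61 \right)} - 465}{I + Z{\left(-5 \right)}}} = \sqrt{-21314 + \frac{151 - 465}{-1622400 + 109}} = \sqrt{-21314 - \frac{314}{-1622291}} = \sqrt{-21314 - - \frac{314}{1622291}} = \sqrt{-21314 + \frac{314}{1622291}} = \sqrt{- \frac{34577510060}{1622291}} = \frac{2 i \sqrt{14023695843186865}}{1622291}$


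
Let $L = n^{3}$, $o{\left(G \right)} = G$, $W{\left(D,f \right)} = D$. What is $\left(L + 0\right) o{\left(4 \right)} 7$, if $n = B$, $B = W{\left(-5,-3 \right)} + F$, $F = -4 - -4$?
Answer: $-3500$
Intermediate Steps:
$F = 0$ ($F = -4 + 4 = 0$)
$B = -5$ ($B = -5 + 0 = -5$)
$n = -5$
$L = -125$ ($L = \left(-5\right)^{3} = -125$)
$\left(L + 0\right) o{\left(4 \right)} 7 = \left(-125 + 0\right) 4 \cdot 7 = \left(-125\right) 4 \cdot 7 = \left(-500\right) 7 = -3500$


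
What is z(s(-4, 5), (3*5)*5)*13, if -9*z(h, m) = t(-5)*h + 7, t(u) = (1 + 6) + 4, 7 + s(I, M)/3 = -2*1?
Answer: 3770/9 ≈ 418.89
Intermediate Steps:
s(I, M) = -27 (s(I, M) = -21 + 3*(-2*1) = -21 + 3*(-2) = -21 - 6 = -27)
t(u) = 11 (t(u) = 7 + 4 = 11)
z(h, m) = -7/9 - 11*h/9 (z(h, m) = -(11*h + 7)/9 = -(7 + 11*h)/9 = -7/9 - 11*h/9)
z(s(-4, 5), (3*5)*5)*13 = (-7/9 - 11/9*(-27))*13 = (-7/9 + 33)*13 = (290/9)*13 = 3770/9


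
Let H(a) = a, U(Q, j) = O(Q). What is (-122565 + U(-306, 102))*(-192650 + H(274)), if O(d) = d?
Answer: 23637431496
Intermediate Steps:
U(Q, j) = Q
(-122565 + U(-306, 102))*(-192650 + H(274)) = (-122565 - 306)*(-192650 + 274) = -122871*(-192376) = 23637431496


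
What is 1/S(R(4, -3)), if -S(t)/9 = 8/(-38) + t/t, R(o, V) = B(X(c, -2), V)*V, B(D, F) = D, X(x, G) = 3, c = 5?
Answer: -19/135 ≈ -0.14074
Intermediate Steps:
R(o, V) = 3*V
S(t) = -135/19 (S(t) = -9*(8/(-38) + t/t) = -9*(8*(-1/38) + 1) = -9*(-4/19 + 1) = -9*15/19 = -135/19)
1/S(R(4, -3)) = 1/(-135/19) = -19/135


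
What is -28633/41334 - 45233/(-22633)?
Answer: 1221610133/935512422 ≈ 1.3058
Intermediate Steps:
-28633/41334 - 45233/(-22633) = -28633*1/41334 - 45233*(-1/22633) = -28633/41334 + 45233/22633 = 1221610133/935512422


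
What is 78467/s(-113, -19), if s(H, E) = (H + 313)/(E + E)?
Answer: -1490873/100 ≈ -14909.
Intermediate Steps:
s(H, E) = (313 + H)/(2*E) (s(H, E) = (313 + H)/((2*E)) = (313 + H)*(1/(2*E)) = (313 + H)/(2*E))
78467/s(-113, -19) = 78467/(((½)*(313 - 113)/(-19))) = 78467/(((½)*(-1/19)*200)) = 78467/(-100/19) = 78467*(-19/100) = -1490873/100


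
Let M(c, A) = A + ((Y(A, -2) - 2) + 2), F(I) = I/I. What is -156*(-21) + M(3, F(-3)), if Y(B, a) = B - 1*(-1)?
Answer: 3279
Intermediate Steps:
F(I) = 1
Y(B, a) = 1 + B (Y(B, a) = B + 1 = 1 + B)
M(c, A) = 1 + 2*A (M(c, A) = A + (((1 + A) - 2) + 2) = A + ((-1 + A) + 2) = A + (1 + A) = 1 + 2*A)
-156*(-21) + M(3, F(-3)) = -156*(-21) + (1 + 2*1) = 3276 + (1 + 2) = 3276 + 3 = 3279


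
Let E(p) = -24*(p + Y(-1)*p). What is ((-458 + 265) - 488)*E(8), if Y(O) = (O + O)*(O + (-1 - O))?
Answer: 392256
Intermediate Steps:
Y(O) = -2*O (Y(O) = (2*O)*(-1) = -2*O)
E(p) = -72*p (E(p) = -24*(p + (-2*(-1))*p) = -24*(p + 2*p) = -72*p)
((-458 + 265) - 488)*E(8) = ((-458 + 265) - 488)*(-72*8) = (-193 - 488)*(-576) = -681*(-576) = 392256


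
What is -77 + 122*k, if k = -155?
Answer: -18987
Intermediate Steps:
-77 + 122*k = -77 + 122*(-155) = -77 - 18910 = -18987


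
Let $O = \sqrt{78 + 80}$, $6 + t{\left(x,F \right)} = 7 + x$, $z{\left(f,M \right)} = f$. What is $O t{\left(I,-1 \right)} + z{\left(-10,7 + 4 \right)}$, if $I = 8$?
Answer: $-10 + 9 \sqrt{158} \approx 103.13$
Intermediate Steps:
$t{\left(x,F \right)} = 1 + x$ ($t{\left(x,F \right)} = -6 + \left(7 + x\right) = 1 + x$)
$O = \sqrt{158} \approx 12.57$
$O t{\left(I,-1 \right)} + z{\left(-10,7 + 4 \right)} = \sqrt{158} \left(1 + 8\right) - 10 = \sqrt{158} \cdot 9 - 10 = 9 \sqrt{158} - 10 = -10 + 9 \sqrt{158}$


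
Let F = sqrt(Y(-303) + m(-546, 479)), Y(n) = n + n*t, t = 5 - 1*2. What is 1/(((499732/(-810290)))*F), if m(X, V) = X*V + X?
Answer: 405145*I*sqrt(65823)/32893859436 ≈ 0.00316*I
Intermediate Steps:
t = 3 (t = 5 - 2 = 3)
m(X, V) = X + V*X (m(X, V) = V*X + X = X + V*X)
Y(n) = 4*n (Y(n) = n + n*3 = n + 3*n = 4*n)
F = 2*I*sqrt(65823) (F = sqrt(4*(-303) - 546*(1 + 479)) = sqrt(-1212 - 546*480) = sqrt(-1212 - 262080) = sqrt(-263292) = 2*I*sqrt(65823) ≈ 513.12*I)
1/(((499732/(-810290)))*F) = 1/(((499732/(-810290)))*((2*I*sqrt(65823)))) = (-I*sqrt(65823)/131646)/((499732*(-1/810290))) = (-I*sqrt(65823)/131646)/(-249866/405145) = -(-405145)*I*sqrt(65823)/32893859436 = 405145*I*sqrt(65823)/32893859436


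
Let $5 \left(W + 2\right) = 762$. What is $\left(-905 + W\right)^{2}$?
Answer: $\frac{14235529}{25} \approx 5.6942 \cdot 10^{5}$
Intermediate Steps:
$W = \frac{752}{5}$ ($W = -2 + \frac{1}{5} \cdot 762 = -2 + \frac{762}{5} = \frac{752}{5} \approx 150.4$)
$\left(-905 + W\right)^{2} = \left(-905 + \frac{752}{5}\right)^{2} = \left(- \frac{3773}{5}\right)^{2} = \frac{14235529}{25}$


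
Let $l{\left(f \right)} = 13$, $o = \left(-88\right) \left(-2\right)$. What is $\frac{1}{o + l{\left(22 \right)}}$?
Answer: $\frac{1}{189} \approx 0.005291$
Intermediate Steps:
$o = 176$
$\frac{1}{o + l{\left(22 \right)}} = \frac{1}{176 + 13} = \frac{1}{189}$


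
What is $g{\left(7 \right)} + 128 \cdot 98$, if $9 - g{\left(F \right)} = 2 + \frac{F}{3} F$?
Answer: $\frac{37604}{3} \approx 12535.0$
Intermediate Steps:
$g{\left(F \right)} = 7 - \frac{F^{2}}{3}$ ($g{\left(F \right)} = 9 - \left(2 + \frac{F}{3} F\right) = 9 - \left(2 + \frac{F^{2}}{3}\right) = 7 - \frac{F^{2}}{3}$)
$g{\left(7 \right)} + 128 \cdot 98 = \left(7 - \frac{7^{2}}{3}\right) + 128 \cdot 98 = \left(7 - \frac{49}{3}\right) + 12544 = - \frac{28}{3} + 12544 = \frac{37604}{3}$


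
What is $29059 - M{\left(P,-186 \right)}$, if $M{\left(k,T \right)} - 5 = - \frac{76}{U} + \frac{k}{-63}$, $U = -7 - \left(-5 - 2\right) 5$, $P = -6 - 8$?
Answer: $\frac{1830559}{63} \approx 29057.0$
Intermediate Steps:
$P = -14$ ($P = -6 - 8 = -14$)
$U = 28$ ($U = -7 - \left(-5 - 2\right) 5 = -7 - \left(-7\right) 5 = -7 - -35 = -7 + 35 = 28$)
$M{\left(k,T \right)} = \frac{16}{7} - \frac{k}{63}$ ($M{\left(k,T \right)} = 5 + \left(- \frac{76}{28} + \frac{k}{-63}\right) = 5 + \left(\left(-76\right) \frac{1}{28} + k \left(- \frac{1}{63}\right)\right) = 5 - \left(\frac{19}{7} + \frac{k}{63}\right) = \frac{16}{7} - \frac{k}{63}$)
$29059 - M{\left(P,-186 \right)} = 29059 - \left(\frac{16}{7} - - \frac{2}{9}\right) = 29059 - \left(\frac{16}{7} + \frac{2}{9}\right) = 29059 - \frac{158}{63} = \frac{1830559}{63}$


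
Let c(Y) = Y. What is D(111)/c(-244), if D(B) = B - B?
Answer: 0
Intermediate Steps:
D(B) = 0
D(111)/c(-244) = 0/(-244) = 0*(-1/244) = 0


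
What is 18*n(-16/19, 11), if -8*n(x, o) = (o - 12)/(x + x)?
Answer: -171/128 ≈ -1.3359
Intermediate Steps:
n(x, o) = -(-12 + o)/(16*x) (n(x, o) = -(o - 12)/(8*(x + x)) = -(-12 + o)/(8*(2*x)) = -(-12 + o)*1/(2*x)/8 = -(-12 + o)/(16*x))
18*n(-16/19, 11) = 18*((12 - 1*11)/(16*((-16/19)))) = 18*((12 - 11)/(16*((-16*1/19)))) = 18*((1/16)*1/(-16/19)) = 18*((1/16)*(-19/16)*1) = 18*(-19/256) = -171/128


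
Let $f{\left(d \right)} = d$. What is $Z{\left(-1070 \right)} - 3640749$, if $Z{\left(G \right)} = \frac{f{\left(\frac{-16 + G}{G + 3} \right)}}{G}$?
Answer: $- \frac{2078303363448}{570845} \approx -3.6407 \cdot 10^{6}$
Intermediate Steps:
$Z{\left(G \right)} = \frac{-16 + G}{G \left(3 + G\right)}$ ($Z{\left(G \right)} = \frac{\left(-16 + G\right) \frac{1}{G + 3}}{G} = \frac{\left(-16 + G\right) \frac{1}{3 + G}}{G} = \frac{\frac{1}{3 + G} \left(-16 + G\right)}{G} = \frac{-16 + G}{G \left(3 + G\right)}$)
$Z{\left(-1070 \right)} - 3640749 = \frac{-16 - 1070}{\left(-1070\right) \left(3 - 1070\right)} - 3640749 = \left(- \frac{1}{1070}\right) \frac{1}{-1067} \left(-1086\right) - 3640749 = \left(- \frac{1}{1070}\right) \left(- \frac{1}{1067}\right) \left(-1086\right) - 3640749 = - \frac{543}{570845} - 3640749 = - \frac{2078303363448}{570845}$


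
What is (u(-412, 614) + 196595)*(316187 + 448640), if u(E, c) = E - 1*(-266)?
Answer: 150249499323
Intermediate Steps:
u(E, c) = 266 + E (u(E, c) = E + 266 = 266 + E)
(u(-412, 614) + 196595)*(316187 + 448640) = ((266 - 412) + 196595)*(316187 + 448640) = (-146 + 196595)*764827 = 196449*764827 = 150249499323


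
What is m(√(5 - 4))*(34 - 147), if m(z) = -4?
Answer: 452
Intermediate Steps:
m(√(5 - 4))*(34 - 147) = -4*(34 - 147) = -4*(-113) = 452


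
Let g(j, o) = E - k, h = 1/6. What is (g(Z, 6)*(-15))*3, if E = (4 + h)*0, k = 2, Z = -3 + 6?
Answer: 90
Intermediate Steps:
h = 1/6 ≈ 0.16667
Z = 3
E = 0 (E = (4 + 1/6)*0 = (25/6)*0 = 0)
g(j, o) = -2 (g(j, o) = 0 - 1*2 = 0 - 2 = -2)
(g(Z, 6)*(-15))*3 = -2*(-15)*3 = 30*3 = 90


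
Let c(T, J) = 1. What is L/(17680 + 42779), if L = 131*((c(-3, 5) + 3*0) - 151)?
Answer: -6550/20153 ≈ -0.32501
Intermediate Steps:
L = -19650 (L = 131*((1 + 3*0) - 151) = 131*((1 + 0) - 151) = 131*(1 - 151) = 131*(-150) = -19650)
L/(17680 + 42779) = -19650/(17680 + 42779) = -19650/60459 = -19650*1/60459 = -6550/20153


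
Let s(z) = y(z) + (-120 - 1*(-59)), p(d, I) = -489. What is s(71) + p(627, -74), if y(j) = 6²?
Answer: -514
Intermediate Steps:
y(j) = 36
s(z) = -25 (s(z) = 36 + (-120 - 1*(-59)) = 36 + (-120 + 59) = 36 - 61 = -25)
s(71) + p(627, -74) = -25 - 489 = -514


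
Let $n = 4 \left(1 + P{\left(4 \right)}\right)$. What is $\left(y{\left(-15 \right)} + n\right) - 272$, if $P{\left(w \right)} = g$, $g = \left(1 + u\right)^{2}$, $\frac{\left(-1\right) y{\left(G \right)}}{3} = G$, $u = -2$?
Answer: $-219$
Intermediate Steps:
$y{\left(G \right)} = - 3 G$
$g = 1$ ($g = \left(1 - 2\right)^{2} = \left(-1\right)^{2} = 1$)
$P{\left(w \right)} = 1$
$n = 8$ ($n = 4 \left(1 + 1\right) = 4 \cdot 2 = 8$)
$\left(y{\left(-15 \right)} + n\right) - 272 = \left(\left(-3\right) \left(-15\right) + 8\right) - 272 = \left(45 + 8\right) - 272 = 53 - 272 = -219$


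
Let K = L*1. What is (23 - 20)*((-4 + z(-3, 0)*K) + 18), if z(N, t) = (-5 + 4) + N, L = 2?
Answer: 18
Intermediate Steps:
z(N, t) = -1 + N
K = 2 (K = 2*1 = 2)
(23 - 20)*((-4 + z(-3, 0)*K) + 18) = (23 - 20)*((-4 + (-1 - 3)*2) + 18) = 3*((-4 - 4*2) + 18) = 3*((-4 - 8) + 18) = 3*(-12 + 18) = 3*6 = 18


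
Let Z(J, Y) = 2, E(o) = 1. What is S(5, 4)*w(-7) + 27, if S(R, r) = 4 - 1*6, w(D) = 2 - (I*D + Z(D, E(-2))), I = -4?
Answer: 83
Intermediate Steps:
w(D) = 4*D (w(D) = 2 - (-4*D + 2) = 2 - (2 - 4*D) = 2 + (-2 + 4*D) = 4*D)
S(R, r) = -2 (S(R, r) = 4 - 6 = -2)
S(5, 4)*w(-7) + 27 = -8*(-7) + 27 = -2*(-28) + 27 = 56 + 27 = 83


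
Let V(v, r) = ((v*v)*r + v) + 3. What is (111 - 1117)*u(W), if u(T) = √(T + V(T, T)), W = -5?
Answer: -2012*I*√33 ≈ -11558.0*I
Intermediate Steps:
V(v, r) = 3 + v + r*v² (V(v, r) = (v²*r + v) + 3 = (r*v² + v) + 3 = (v + r*v²) + 3 = 3 + v + r*v²)
u(T) = √(3 + T³ + 2*T) (u(T) = √(T + (3 + T + T*T²)) = √(T + (3 + T + T³)) = √(3 + T³ + 2*T))
(111 - 1117)*u(W) = (111 - 1117)*√(3 + (-5)³ + 2*(-5)) = -1006*√(3 - 125 - 10) = -2012*I*√33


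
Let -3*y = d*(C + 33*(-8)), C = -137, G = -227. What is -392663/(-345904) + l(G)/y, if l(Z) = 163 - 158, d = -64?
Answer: 629507167/554830016 ≈ 1.1346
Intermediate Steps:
y = -25664/3 (y = -(-64)*(-137 + 33*(-8))/3 = -(-64)*(-137 - 264)/3 = -(-64)*(-401)/3 = -⅓*25664 = -25664/3 ≈ -8554.7)
l(Z) = 5
-392663/(-345904) + l(G)/y = -392663/(-345904) + 5/(-25664/3) = -392663*(-1/345904) + 5*(-3/25664) = 392663/345904 - 15/25664 = 629507167/554830016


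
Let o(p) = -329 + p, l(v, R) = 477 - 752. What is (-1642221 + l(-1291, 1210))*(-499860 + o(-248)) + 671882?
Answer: 821966442634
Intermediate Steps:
l(v, R) = -275
(-1642221 + l(-1291, 1210))*(-499860 + o(-248)) + 671882 = (-1642221 - 275)*(-499860 + (-329 - 248)) + 671882 = -1642496*(-499860 - 577) + 671882 = -1642496*(-500437) + 671882 = 821965770752 + 671882 = 821966442634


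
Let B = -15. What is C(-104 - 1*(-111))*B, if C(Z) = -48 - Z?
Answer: 825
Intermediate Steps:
C(-104 - 1*(-111))*B = (-48 - (-104 - 1*(-111)))*(-15) = (-48 - (-104 + 111))*(-15) = (-48 - 1*7)*(-15) = (-48 - 7)*(-15) = -55*(-15) = 825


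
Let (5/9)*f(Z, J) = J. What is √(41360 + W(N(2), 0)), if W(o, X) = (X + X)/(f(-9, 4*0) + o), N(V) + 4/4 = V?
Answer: 4*√2585 ≈ 203.37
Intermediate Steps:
N(V) = -1 + V
f(Z, J) = 9*J/5
W(o, X) = 2*X/o (W(o, X) = (X + X)/(9*(4*0)/5 + o) = (2*X)/((9/5)*0 + o) = (2*X)/(0 + o) = (2*X)/o = 2*X/o)
√(41360 + W(N(2), 0)) = √(41360 + 2*0/(-1 + 2)) = √(41360 + 2*0/1) = √(41360 + 2*0*1) = √(41360 + 0) = √41360 = 4*√2585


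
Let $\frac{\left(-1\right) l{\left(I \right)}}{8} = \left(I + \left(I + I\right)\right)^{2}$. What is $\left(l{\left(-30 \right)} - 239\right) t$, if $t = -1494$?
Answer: $97168266$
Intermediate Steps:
$l{\left(I \right)} = - 72 I^{2}$ ($l{\left(I \right)} = - 8 \left(I + \left(I + I\right)\right)^{2} = - 8 \left(I + 2 I\right)^{2} = - 8 \left(3 I\right)^{2} = - 8 \cdot 9 I^{2} = - 72 I^{2}$)
$\left(l{\left(-30 \right)} - 239\right) t = \left(- 72 \left(-30\right)^{2} - 239\right) \left(-1494\right) = \left(\left(-72\right) 900 - 239\right) \left(-1494\right) = \left(-64800 - 239\right) \left(-1494\right) = \left(-65039\right) \left(-1494\right) = 97168266$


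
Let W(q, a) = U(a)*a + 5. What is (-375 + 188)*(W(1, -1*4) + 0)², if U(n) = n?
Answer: -82467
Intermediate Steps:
W(q, a) = 5 + a² (W(q, a) = a*a + 5 = a² + 5 = 5 + a²)
(-375 + 188)*(W(1, -1*4) + 0)² = (-375 + 188)*((5 + (-1*4)²) + 0)² = -187*((5 + (-4)²) + 0)² = -187*((5 + 16) + 0)² = -187*(21 + 0)² = -187*21² = -187*441 = -82467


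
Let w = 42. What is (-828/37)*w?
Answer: -34776/37 ≈ -939.89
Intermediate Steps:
(-828/37)*w = -828/37*42 = -34776/37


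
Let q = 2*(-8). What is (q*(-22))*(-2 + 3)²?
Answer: 352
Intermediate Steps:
q = -16
(q*(-22))*(-2 + 3)² = (-16*(-22))*(-2 + 3)² = 352*1² = 352*1 = 352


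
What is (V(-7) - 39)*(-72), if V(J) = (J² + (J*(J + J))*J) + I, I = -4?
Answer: 48960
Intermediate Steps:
V(J) = -4 + J² + 2*J³ (V(J) = (J² + (J*(J + J))*J) - 4 = (J² + (J*(2*J))*J) - 4 = (J² + (2*J²)*J) - 4 = (J² + 2*J³) - 4 = -4 + J² + 2*J³)
(V(-7) - 39)*(-72) = ((-4 + (-7)² + 2*(-7)³) - 39)*(-72) = ((-4 + 49 + 2*(-343)) - 39)*(-72) = ((-4 + 49 - 686) - 39)*(-72) = (-641 - 39)*(-72) = -680*(-72) = 48960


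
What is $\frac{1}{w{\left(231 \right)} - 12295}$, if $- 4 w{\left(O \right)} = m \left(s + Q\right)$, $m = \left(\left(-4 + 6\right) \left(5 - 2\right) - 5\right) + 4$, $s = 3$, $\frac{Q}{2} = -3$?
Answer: $- \frac{4}{49165} \approx -8.1359 \cdot 10^{-5}$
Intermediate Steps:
$Q = -6$ ($Q = 2 \left(-3\right) = -6$)
$m = 5$ ($m = \left(2 \cdot 3 - 5\right) + 4 = \left(6 - 5\right) + 4 = 1 + 4 = 5$)
$w{\left(O \right)} = \frac{15}{4}$ ($w{\left(O \right)} = - \frac{5 \left(3 - 6\right)}{4} = - \frac{5 \left(-3\right)}{4} = \left(- \frac{1}{4}\right) \left(-15\right) = \frac{15}{4}$)
$\frac{1}{w{\left(231 \right)} - 12295} = \frac{1}{\frac{15}{4} - 12295} = \frac{1}{- \frac{49165}{4}} = - \frac{4}{49165}$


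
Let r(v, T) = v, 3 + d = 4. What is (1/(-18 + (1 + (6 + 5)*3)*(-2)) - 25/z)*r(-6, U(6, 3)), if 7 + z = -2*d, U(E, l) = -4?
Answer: -2141/129 ≈ -16.597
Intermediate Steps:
d = 1 (d = -3 + 4 = 1)
z = -9 (z = -7 - 2*1 = -7 - 2 = -9)
(1/(-18 + (1 + (6 + 5)*3)*(-2)) - 25/z)*r(-6, U(6, 3)) = (1/(-18 + (1 + (6 + 5)*3)*(-2)) - 25/(-9))*(-6) = (1/(-18 + (1 + 11*3)*(-2)) - 25*(-1/9))*(-6) = (1/(-18 + (1 + 33)*(-2)) + 25/9)*(-6) = (1/(-18 + 34*(-2)) + 25/9)*(-6) = (1/(-18 - 68) + 25/9)*(-6) = (1/(-86) + 25/9)*(-6) = (-1/86 + 25/9)*(-6) = (2141/774)*(-6) = -2141/129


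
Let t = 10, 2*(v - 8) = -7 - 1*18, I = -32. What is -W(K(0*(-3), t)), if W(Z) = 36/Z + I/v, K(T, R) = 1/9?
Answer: -2980/9 ≈ -331.11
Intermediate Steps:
v = -9/2 (v = 8 + (-7 - 1*18)/2 = 8 + (-7 - 18)/2 = 8 + (½)*(-25) = 8 - 25/2 = -9/2 ≈ -4.5000)
K(T, R) = ⅑
W(Z) = 64/9 + 36/Z (W(Z) = 36/Z - 32/(-9/2) = 36/Z - 32*(-2/9) = 36/Z + 64/9 = 64/9 + 36/Z)
-W(K(0*(-3), t)) = -(64/9 + 36/(⅑)) = -(64/9 + 36*9) = -(64/9 + 324) = -1*2980/9 = -2980/9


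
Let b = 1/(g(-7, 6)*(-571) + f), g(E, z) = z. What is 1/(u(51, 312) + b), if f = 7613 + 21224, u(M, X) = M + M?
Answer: 25411/2591923 ≈ 0.0098039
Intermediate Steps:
u(M, X) = 2*M
f = 28837
b = 1/25411 (b = 1/(6*(-571) + 28837) = 1/(-3426 + 28837) = 1/25411 ≈ 3.9353e-5)
1/(u(51, 312) + b) = 1/(2*51 + 1/25411) = 1/(102 + 1/25411) = 1/(2591923/25411) = 25411/2591923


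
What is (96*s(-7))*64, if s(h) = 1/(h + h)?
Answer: -3072/7 ≈ -438.86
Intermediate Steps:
s(h) = 1/(2*h)
(96*s(-7))*64 = (96*((½)/(-7)))*64 = (96*((½)*(-⅐)))*64 = (96*(-1/14))*64 = -48/7*64 = -3072/7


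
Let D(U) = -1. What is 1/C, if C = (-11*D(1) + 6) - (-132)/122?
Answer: 61/1103 ≈ 0.055304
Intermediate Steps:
C = 1103/61 (C = (-11*(-1) + 6) - (-132)/122 = (11 + 6) - (-132)/122 = 17 - 1*(-66/61) = 17 + 66/61 = 1103/61 ≈ 18.082)
1/C = 1/(1103/61) = 61/1103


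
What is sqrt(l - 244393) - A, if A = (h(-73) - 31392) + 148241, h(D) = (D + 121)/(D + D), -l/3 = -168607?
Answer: -8529953/73 + 2*sqrt(65357) ≈ -1.1634e+5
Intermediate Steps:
l = 505821 (l = -3*(-168607) = 505821)
h(D) = (121 + D)/(2*D) (h(D) = (121 + D)/((2*D)) = (121 + D)*(1/(2*D)) = (121 + D)/(2*D))
A = 8529953/73 (A = ((1/2)*(121 - 73)/(-73) - 31392) + 148241 = ((1/2)*(-1/73)*48 - 31392) + 148241 = (-24/73 - 31392) + 148241 = -2291640/73 + 148241 = 8529953/73 ≈ 1.1685e+5)
sqrt(l - 244393) - A = sqrt(505821 - 244393) - 1*8529953/73 = sqrt(261428) - 8529953/73 = 2*sqrt(65357) - 8529953/73 = -8529953/73 + 2*sqrt(65357)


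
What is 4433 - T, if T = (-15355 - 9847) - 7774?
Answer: 37409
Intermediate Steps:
T = -32976 (T = -25202 - 7774 = -32976)
4433 - T = 4433 - 1*(-32976) = 4433 + 32976 = 37409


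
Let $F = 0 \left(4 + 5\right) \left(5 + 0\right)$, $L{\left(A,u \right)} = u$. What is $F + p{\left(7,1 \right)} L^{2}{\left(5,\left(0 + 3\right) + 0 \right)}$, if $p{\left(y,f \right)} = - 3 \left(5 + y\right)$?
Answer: $-324$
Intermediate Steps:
$p{\left(y,f \right)} = -15 - 3 y$
$F = 0$ ($F = 0 \cdot 9 \cdot 5 = 0 \cdot 5 = 0$)
$F + p{\left(7,1 \right)} L^{2}{\left(5,\left(0 + 3\right) + 0 \right)} = 0 + \left(-15 - 21\right) \left(\left(0 + 3\right) + 0\right)^{2} = 0 + \left(-15 - 21\right) \left(3 + 0\right)^{2} = 0 - 36 \cdot 3^{2} = 0 - 324 = -324$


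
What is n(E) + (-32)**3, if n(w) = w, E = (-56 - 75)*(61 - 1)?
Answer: -40628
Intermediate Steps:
E = -7860 (E = -131*60 = -7860)
n(E) + (-32)**3 = -7860 + (-32)**3 = -7860 - 32768 = -40628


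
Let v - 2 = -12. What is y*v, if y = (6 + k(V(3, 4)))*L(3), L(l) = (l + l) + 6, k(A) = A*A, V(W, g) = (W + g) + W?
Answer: -12720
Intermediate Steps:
V(W, g) = g + 2*W
k(A) = A²
v = -10 (v = 2 - 12 = -10)
L(l) = 6 + 2*l (L(l) = 2*l + 6 = 6 + 2*l)
y = 1272 (y = (6 + (4 + 2*3)²)*(6 + 2*3) = (6 + (4 + 6)²)*(6 + 6) = (6 + 10²)*12 = (6 + 100)*12 = 106*12 = 1272)
y*v = 1272*(-10) = -12720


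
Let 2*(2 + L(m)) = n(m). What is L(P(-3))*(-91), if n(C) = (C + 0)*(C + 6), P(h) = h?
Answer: 1183/2 ≈ 591.50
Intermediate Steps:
n(C) = C*(6 + C)
L(m) = -2 + m*(6 + m)/2 (L(m) = -2 + (m*(6 + m))/2 = -2 + m*(6 + m)/2)
L(P(-3))*(-91) = (-2 + (1/2)*(-3)*(6 - 3))*(-91) = (-2 + (1/2)*(-3)*3)*(-91) = (-2 - 9/2)*(-91) = -13/2*(-91) = 1183/2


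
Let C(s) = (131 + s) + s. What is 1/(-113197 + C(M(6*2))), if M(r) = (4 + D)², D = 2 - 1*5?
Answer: -1/113064 ≈ -8.8446e-6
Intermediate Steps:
D = -3 (D = 2 - 5 = -3)
M(r) = 1 (M(r) = (4 - 3)² = 1² = 1)
C(s) = 131 + 2*s
1/(-113197 + C(M(6*2))) = 1/(-113197 + (131 + 2*1)) = 1/(-113197 + (131 + 2)) = 1/(-113197 + 133) = 1/(-113064) = -1/113064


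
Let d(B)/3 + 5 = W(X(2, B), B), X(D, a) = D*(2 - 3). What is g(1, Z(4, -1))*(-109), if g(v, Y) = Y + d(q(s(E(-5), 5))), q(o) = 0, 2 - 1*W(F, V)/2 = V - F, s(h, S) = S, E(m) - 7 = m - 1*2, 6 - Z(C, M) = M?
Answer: 872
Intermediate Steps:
Z(C, M) = 6 - M
X(D, a) = -D (X(D, a) = D*(-1) = -D)
E(m) = 5 + m (E(m) = 7 + (m - 1*2) = 7 + (m - 2) = 7 + (-2 + m) = 5 + m)
W(F, V) = 4 - 2*V + 2*F (W(F, V) = 4 - 2*(V - F) = 4 + (-2*V + 2*F) = 4 - 2*V + 2*F)
d(B) = -15 - 6*B (d(B) = -15 + 3*(4 - 2*B + 2*(-1*2)) = -15 + 3*(4 - 2*B + 2*(-2)) = -15 + 3*(4 - 2*B - 4) = -15 + 3*(-2*B) = -15 - 6*B)
g(v, Y) = -15 + Y (g(v, Y) = Y + (-15 - 6*0) = Y + (-15 + 0) = Y - 15 = -15 + Y)
g(1, Z(4, -1))*(-109) = (-15 + (6 - 1*(-1)))*(-109) = (-15 + (6 + 1))*(-109) = (-15 + 7)*(-109) = -8*(-109) = 872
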